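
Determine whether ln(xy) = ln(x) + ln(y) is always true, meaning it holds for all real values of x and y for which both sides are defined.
Claim: ln(xy) = ln(x) + ln(y).
Reasoning: Both sides are simultaneously defined only when x, y > 0. Write x = e^p, y = e^q (p = ln x, q = ln y). Then xy = e^p · e^q = e^(p+q), so ln(xy) = p + q = ln(x) + ln(y).
So the two sides agree for all real values of x and y for which both sides are defined.

Conclusion: Yes, this is an identity.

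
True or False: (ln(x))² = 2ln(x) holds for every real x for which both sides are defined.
Claim: (ln(x))² = 2ln(x).
Test a specific point where both sides are defined: x = 1/2.
LHS = (ln(x))² ≈ 0.4805
RHS = 2ln(x) ≈ -1.3863
Since 0.4805 ≠ -1.3863, the equation fails at this point, so it cannot hold for every real x for which both sides are defined.
2ln(x) equals ln(x²), which is not the same as (ln x)².

Conclusion: False.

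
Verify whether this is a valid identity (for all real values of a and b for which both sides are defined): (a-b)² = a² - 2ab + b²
Claim: (a-b)² = a² - 2ab + b².
Reasoning: Expand: (a-b)² = (a-b)(a-b) = a·a - a·b - b·a + b·b = a² - 2ab + b².
So the two sides agree for all real values of a and b for which both sides are defined.

Conclusion: Yes, this is an identity.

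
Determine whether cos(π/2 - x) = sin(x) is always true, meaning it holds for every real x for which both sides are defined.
Claim: cos(π/2 - x) = sin(x).
Reasoning: Use cos(u - v) = cos(u)cos(v) + sin(u)sin(v) with u = π/2, v = x: cos(π/2)cos(x) + sin(π/2)sin(x) = 0·cos(x) + 1·sin(x) = sin(x).
So the two sides agree for every real x for which both sides are defined.

Conclusion: Yes, this is an identity.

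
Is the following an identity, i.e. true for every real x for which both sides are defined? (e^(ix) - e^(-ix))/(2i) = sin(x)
Yes, this is an identity.

Claim: (e^(ix) - e^(-ix))/(2i) = sin(x).
Reasoning: By Euler's formula e^(ix) = cos(x) + i·sin(x) and e^(-ix) = cos(x) - i·sin(x). Subtracting cancels the cosine terms: e^(ix) - e^(-ix) = 2i·sin(x); divide by 2i.
So the two sides agree for every real x for which both sides are defined.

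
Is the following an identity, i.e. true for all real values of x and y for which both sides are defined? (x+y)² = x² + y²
No, this is NOT an identity.

Claim: (x+y)² = x² + y².
Test a specific point where both sides are defined: x = 2, y = 5.
LHS = (x+y)² ≈ 49.0000
RHS = x² + y² ≈ 29.0000
Since 49.0000 ≠ 29.0000, the equation fails at this point, so it cannot hold for all real values of x and y for which both sides are defined.
The correct expansion is (x+y)² = x² + 2xy + y²; the cross term 2xy is missing.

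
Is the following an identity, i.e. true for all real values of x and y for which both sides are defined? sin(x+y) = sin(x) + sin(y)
Claim: sin(x+y) = sin(x) + sin(y).
Test a specific point where both sides are defined: x = π/4, y = π.
LHS = sin(x+y) ≈ -0.7071
RHS = sin(x) + sin(y) ≈ 0.7071
Since -0.7071 ≠ 0.7071, the equation fails at this point, so it cannot hold for all real values of x and y for which both sides are defined.
The correct expansion is sin(x+y) = sin(x)cos(y) + cos(x)sin(y); sine is not additive.

Conclusion: No, this is NOT an identity.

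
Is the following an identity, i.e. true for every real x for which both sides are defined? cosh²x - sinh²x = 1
Claim: cosh²x - sinh²x = 1.
Reasoning: With cosh(x) = (e^x + e^-x)/2 and sinh(x) = (e^x - e^-x)/2: cosh²x = (e^(2x) + 2 + e^(-2x))/4 and sinh²x = (e^(2x) - 2 + e^(-2x))/4. Subtracting leaves 4/4 = 1.
So the two sides agree for every real x for which both sides are defined.

Conclusion: Yes, this is an identity.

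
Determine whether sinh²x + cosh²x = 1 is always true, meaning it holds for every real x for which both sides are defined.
No, this is NOT an identity.

Claim: sinh²x + cosh²x = 1.
Test a specific point where both sides are defined: x = -3.
LHS = sinh²x + cosh²x ≈ 201.7156
RHS = 1 ≈ 1.0000
Since 201.7156 ≠ 1.0000, the equation fails at this point, so it cannot hold for every real x for which both sides are defined.
The correct hyperbolic identity is cosh²x - sinh²x = 1 (a difference); the sum sinh²x + cosh²x equals cosh(2x).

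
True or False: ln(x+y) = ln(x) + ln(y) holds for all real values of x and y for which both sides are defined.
Claim: ln(x+y) = ln(x) + ln(y).
Test a specific point where both sides are defined: x = 3/2, y = 1/2.
LHS = ln(x+y) ≈ 0.6931
RHS = ln(x) + ln(y) ≈ -0.2877
Since 0.6931 ≠ -0.2877, the equation fails at this point, so it cannot hold for all real values of x and y for which both sides are defined.
ln(x) + ln(y) = ln(xy), not ln(x+y).

Conclusion: False.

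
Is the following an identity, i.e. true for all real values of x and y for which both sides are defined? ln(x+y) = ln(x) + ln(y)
Claim: ln(x+y) = ln(x) + ln(y).
Test a specific point where both sides are defined: x = 1/2, y = 2.
LHS = ln(x+y) ≈ 0.9163
RHS = ln(x) + ln(y) ≈ 0.0000
Since 0.9163 ≠ 0.0000, the equation fails at this point, so it cannot hold for all real values of x and y for which both sides are defined.
ln(x) + ln(y) = ln(xy), not ln(x+y).

Conclusion: No, this is NOT an identity.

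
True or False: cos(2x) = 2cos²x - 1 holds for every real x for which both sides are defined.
Claim: cos(2x) = 2cos²x - 1.
Reasoning: cos(2x) = cos²x - sin²x. Replace sin²x by 1 - cos²x: cos²x - (1 - cos²x) = 2cos²x - 1.
So the two sides agree for every real x for which both sides are defined.

Conclusion: True.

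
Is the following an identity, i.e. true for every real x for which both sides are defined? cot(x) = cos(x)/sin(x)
Yes, this is an identity.

Claim: cot(x) = cos(x)/sin(x).
Reasoning: cot(x) is defined as 1/tan(x) = 1/(sin(x)/cos(x)) = cos(x)/sin(x), wherever sin(x) ≠ 0.
So the two sides agree for every real x for which both sides are defined.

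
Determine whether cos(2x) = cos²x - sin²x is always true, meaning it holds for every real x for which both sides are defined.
Yes, this is an identity.

Claim: cos(2x) = cos²x - sin²x.
Reasoning: Put y = x in the addition formula cos(x+y) = cos(x)cos(y) - sin(x)sin(y): cos(2x) = cos²x - sin²x.
So the two sides agree for every real x for which both sides are defined.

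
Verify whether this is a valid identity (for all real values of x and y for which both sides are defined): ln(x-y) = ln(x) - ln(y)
Claim: ln(x-y) = ln(x) - ln(y).
Test a specific point where both sides are defined: x = 5, y = 1/2.
LHS = ln(x-y) ≈ 1.5041
RHS = ln(x) - ln(y) ≈ 2.3026
Since 1.5041 ≠ 2.3026, the equation fails at this point, so it cannot hold for all real values of x and y for which both sides are defined.
ln(x) - ln(y) = ln(x/y), not ln(x-y).

Conclusion: No, this is NOT an identity.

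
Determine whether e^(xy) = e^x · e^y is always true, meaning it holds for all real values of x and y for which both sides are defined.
Claim: e^(xy) = e^x · e^y.
Test a specific point where both sides are defined: x = -2, y = 1.
LHS = e^(xy) ≈ 0.1353
RHS = e^x · e^y ≈ 0.3679
Since 0.1353 ≠ 0.3679, the equation fails at this point, so it cannot hold for all real values of x and y for which both sides are defined.
e^x · e^y = e^(x+y), not e^(xy).

Conclusion: No, this is NOT an identity.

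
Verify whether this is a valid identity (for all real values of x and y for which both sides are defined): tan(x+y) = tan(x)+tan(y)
No, this is NOT an identity.

Claim: tan(x+y) = tan(x)+tan(y).
Test a specific point where both sides are defined: x = -π/6, y = -π/4.
LHS = tan(x+y) ≈ -3.7321
RHS = tan(x)+tan(y) ≈ -1.5774
Since -3.7321 ≠ -1.5774, the equation fails at this point, so it cannot hold for all real values of x and y for which both sides are defined.
The correct formula is tan(x+y) = (tan(x) + tan(y))/(1 - tan(x)tan(y)).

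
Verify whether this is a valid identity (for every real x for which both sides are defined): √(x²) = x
Claim: √(x²) = x.
Test a specific point where both sides are defined: x = -3.
LHS = √(x²) ≈ 3.0000
RHS = x ≈ -3.0000
Since 3.0000 ≠ -3.0000, the equation fails at this point, so it cannot hold for every real x for which both sides are defined.
√(x²) = |x|, which differs from x whenever x < 0 (both sides are defined for every real x).

Conclusion: No, this is NOT an identity.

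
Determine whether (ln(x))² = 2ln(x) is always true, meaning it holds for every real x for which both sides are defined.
Claim: (ln(x))² = 2ln(x).
Test a specific point where both sides are defined: x = 2.
LHS = (ln(x))² ≈ 0.4805
RHS = 2ln(x) ≈ 1.3863
Since 0.4805 ≠ 1.3863, the equation fails at this point, so it cannot hold for every real x for which both sides are defined.
2ln(x) equals ln(x²), which is not the same as (ln x)².

Conclusion: No, this is NOT an identity.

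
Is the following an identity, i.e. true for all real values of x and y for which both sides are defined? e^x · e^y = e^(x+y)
Claim: e^x · e^y = e^(x+y).
Reasoning: This is the law of exponents for a common base: multiplying powers adds exponents. E.g. from the series, (Σ x^j/j!)(Σ y^k/k!) = Σ_m (Σ_{j+k=m} x^j y^k/(j!k!)) = Σ_m (x+y)^m/m! by the binomial theorem.
So the two sides agree for all real values of x and y for which both sides are defined.

Conclusion: Yes, this is an identity.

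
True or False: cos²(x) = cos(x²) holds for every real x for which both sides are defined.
Claim: cos²(x) = cos(x²).
Test a specific point where both sides are defined: x = -π/3.
LHS = cos²(x) ≈ 0.2500
RHS = cos(x²) ≈ 0.4566
Since 0.2500 ≠ 0.4566, the equation fails at this point, so it cannot hold for every real x for which both sides are defined.
cos²(x) means (cos x)², squaring the output; cos(x²) squares the input. These are different functions.

Conclusion: False.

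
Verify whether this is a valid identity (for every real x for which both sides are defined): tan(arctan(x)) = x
Claim: tan(arctan(x)) = x.
Reasoning: For every real x, arctan(x) is by definition the angle in (-π/2, π/2) whose tangent equals x. Taking the tangent of that angle returns x.
So the two sides agree for every real x for which both sides are defined.

Conclusion: Yes, this is an identity.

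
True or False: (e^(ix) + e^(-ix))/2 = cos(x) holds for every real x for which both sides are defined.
True.

Claim: (e^(ix) + e^(-ix))/2 = cos(x).
Reasoning: By Euler's formula e^(ix) = cos(x) + i·sin(x) and e^(-ix) = cos(x) - i·sin(x). Adding cancels the sine terms: e^(ix) + e^(-ix) = 2cos(x); divide by 2.
So the two sides agree for every real x for which both sides are defined.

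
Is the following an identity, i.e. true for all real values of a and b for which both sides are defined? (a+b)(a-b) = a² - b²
Claim: (a+b)(a-b) = a² - b².
Reasoning: Expand: (a+b)(a-b) = a² - ab + ba - b² = a² - b² (the cross terms cancel).
So the two sides agree for all real values of a and b for which both sides are defined.

Conclusion: Yes, this is an identity.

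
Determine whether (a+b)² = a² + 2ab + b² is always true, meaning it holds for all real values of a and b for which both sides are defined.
Claim: (a+b)² = a² + 2ab + b².
Reasoning: Expand: (a+b)² = (a+b)(a+b) = a·a + a·b + b·a + b·b = a² + 2ab + b².
So the two sides agree for all real values of a and b for which both sides are defined.

Conclusion: Yes, this is an identity.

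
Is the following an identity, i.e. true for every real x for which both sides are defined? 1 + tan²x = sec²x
Yes, this is an identity.

Claim: 1 + tan²x = sec²x.
Reasoning: Start from sin²x + cos²x = 1 and divide every term by cos²x (allowed wherever tan x and sec x are defined): tan²x + 1 = 1/cos²x = sec²x.
So the two sides agree for every real x for which both sides are defined.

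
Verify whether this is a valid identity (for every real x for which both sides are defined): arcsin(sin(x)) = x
No, this is NOT an identity.

Claim: arcsin(sin(x)) = x.
Test a specific point where both sides are defined: x = 2π/3.
LHS = arcsin(sin(x)) ≈ 1.0472
RHS = x ≈ 2.0944
Since 1.0472 ≠ 2.0944, the equation fails at this point, so it cannot hold for every real x for which both sides are defined.
arcsin only returns values in [-π/2, π/2], so arcsin(sin(x)) = x holds only for x in that interval, not for all real x.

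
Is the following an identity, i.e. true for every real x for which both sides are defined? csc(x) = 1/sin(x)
Claim: csc(x) = 1/sin(x).
Reasoning: csc(x) is by definition the reciprocal of sin(x), wherever sin(x) ≠ 0.
So the two sides agree for every real x for which both sides are defined.

Conclusion: Yes, this is an identity.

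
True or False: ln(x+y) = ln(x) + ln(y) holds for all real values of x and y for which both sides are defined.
False.

Claim: ln(x+y) = ln(x) + ln(y).
Test a specific point where both sides are defined: x = 3/2, y = 4.
LHS = ln(x+y) ≈ 1.7047
RHS = ln(x) + ln(y) ≈ 1.7918
Since 1.7047 ≠ 1.7918, the equation fails at this point, so it cannot hold for all real values of x and y for which both sides are defined.
ln(x) + ln(y) = ln(xy), not ln(x+y).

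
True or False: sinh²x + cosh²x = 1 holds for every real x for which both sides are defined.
Claim: sinh²x + cosh²x = 1.
Test a specific point where both sides are defined: x = 1.
LHS = sinh²x + cosh²x ≈ 3.7622
RHS = 1 ≈ 1.0000
Since 3.7622 ≠ 1.0000, the equation fails at this point, so it cannot hold for every real x for which both sides are defined.
The correct hyperbolic identity is cosh²x - sinh²x = 1 (a difference); the sum sinh²x + cosh²x equals cosh(2x).

Conclusion: False.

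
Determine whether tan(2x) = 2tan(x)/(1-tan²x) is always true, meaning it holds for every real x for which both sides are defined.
Claim: tan(2x) = 2tan(x)/(1-tan²x).
Reasoning: tan(2x) = sin(2x)/cos(2x) = 2sin(x)cos(x) / (cos²x - sin²x). Divide numerator and denominator by cos²x: 2tan(x) / (1 - tan²x).
So the two sides agree for every real x for which both sides are defined.

Conclusion: Yes, this is an identity.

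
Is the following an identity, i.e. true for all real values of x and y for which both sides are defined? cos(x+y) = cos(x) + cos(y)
No, this is NOT an identity.

Claim: cos(x+y) = cos(x) + cos(y).
Test a specific point where both sides are defined: x = π/3, y = π/6.
LHS = cos(x+y) ≈ 0.0000
RHS = cos(x) + cos(y) ≈ 1.3660
Since 0.0000 ≠ 1.3660, the equation fails at this point, so it cannot hold for all real values of x and y for which both sides are defined.
The correct expansion is cos(x+y) = cos(x)cos(y) - sin(x)sin(y); cosine is not additive.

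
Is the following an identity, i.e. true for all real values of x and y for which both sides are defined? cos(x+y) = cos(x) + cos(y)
Claim: cos(x+y) = cos(x) + cos(y).
Test a specific point where both sides are defined: x = π/6, y = 3π/4.
LHS = cos(x+y) ≈ -0.9659
RHS = cos(x) + cos(y) ≈ 0.1589
Since -0.9659 ≠ 0.1589, the equation fails at this point, so it cannot hold for all real values of x and y for which both sides are defined.
The correct expansion is cos(x+y) = cos(x)cos(y) - sin(x)sin(y); cosine is not additive.

Conclusion: No, this is NOT an identity.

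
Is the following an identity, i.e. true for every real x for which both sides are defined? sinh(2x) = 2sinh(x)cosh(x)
Yes, this is an identity.

Claim: sinh(2x) = 2sinh(x)cosh(x).
Reasoning: 2sinh(x)cosh(x) = 2 · (e^x - e^-x)/2 · (e^x + e^-x)/2 = (e^(2x) - e^(-2x))/2 = sinh(2x).
So the two sides agree for every real x for which both sides are defined.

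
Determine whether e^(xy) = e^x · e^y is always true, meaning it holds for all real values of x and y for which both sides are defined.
No, this is NOT an identity.

Claim: e^(xy) = e^x · e^y.
Test a specific point where both sides are defined: x = 3/2, y = 1.
LHS = e^(xy) ≈ 4.4817
RHS = e^x · e^y ≈ 12.1825
Since 4.4817 ≠ 12.1825, the equation fails at this point, so it cannot hold for all real values of x and y for which both sides are defined.
e^x · e^y = e^(x+y), not e^(xy).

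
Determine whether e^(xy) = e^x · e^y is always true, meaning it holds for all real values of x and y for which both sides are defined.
No, this is NOT an identity.

Claim: e^(xy) = e^x · e^y.
Test a specific point where both sides are defined: x = -2, y = -2.
LHS = e^(xy) ≈ 54.5982
RHS = e^x · e^y ≈ 0.0183
Since 54.5982 ≠ 0.0183, the equation fails at this point, so it cannot hold for all real values of x and y for which both sides are defined.
e^x · e^y = e^(x+y), not e^(xy).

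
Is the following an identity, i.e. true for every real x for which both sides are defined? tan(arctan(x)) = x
Yes, this is an identity.

Claim: tan(arctan(x)) = x.
Reasoning: For every real x, arctan(x) is by definition the angle in (-π/2, π/2) whose tangent equals x. Taking the tangent of that angle returns x.
So the two sides agree for every real x for which both sides are defined.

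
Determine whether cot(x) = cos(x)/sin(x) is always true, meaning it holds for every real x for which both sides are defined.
Claim: cot(x) = cos(x)/sin(x).
Reasoning: cot(x) is defined as 1/tan(x) = 1/(sin(x)/cos(x)) = cos(x)/sin(x), wherever sin(x) ≠ 0.
So the two sides agree for every real x for which both sides are defined.

Conclusion: Yes, this is an identity.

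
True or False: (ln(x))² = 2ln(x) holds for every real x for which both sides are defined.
False.

Claim: (ln(x))² = 2ln(x).
Test a specific point where both sides are defined: x = 2.
LHS = (ln(x))² ≈ 0.4805
RHS = 2ln(x) ≈ 1.3863
Since 0.4805 ≠ 1.3863, the equation fails at this point, so it cannot hold for every real x for which both sides are defined.
2ln(x) equals ln(x²), which is not the same as (ln x)².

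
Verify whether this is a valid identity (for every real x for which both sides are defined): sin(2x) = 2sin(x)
No, this is NOT an identity.

Claim: sin(2x) = 2sin(x).
Test a specific point where both sides are defined: x = 2π/3.
LHS = sin(2x) ≈ -0.8660
RHS = 2sin(x) ≈ 1.7321
Since -0.8660 ≠ 1.7321, the equation fails at this point, so it cannot hold for every real x for which both sides are defined.
The correct double-angle formula is sin(2x) = 2sin(x)cos(x).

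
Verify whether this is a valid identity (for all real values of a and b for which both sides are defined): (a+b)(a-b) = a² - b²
Yes, this is an identity.

Claim: (a+b)(a-b) = a² - b².
Reasoning: Expand: (a+b)(a-b) = a² - ab + ba - b² = a² - b² (the cross terms cancel).
So the two sides agree for all real values of a and b for which both sides are defined.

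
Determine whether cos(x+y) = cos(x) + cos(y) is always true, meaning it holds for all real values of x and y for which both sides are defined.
Claim: cos(x+y) = cos(x) + cos(y).
Test a specific point where both sides are defined: x = 3π/4, y = π/3.
LHS = cos(x+y) ≈ -0.9659
RHS = cos(x) + cos(y) ≈ -0.2071
Since -0.9659 ≠ -0.2071, the equation fails at this point, so it cannot hold for all real values of x and y for which both sides are defined.
The correct expansion is cos(x+y) = cos(x)cos(y) - sin(x)sin(y); cosine is not additive.

Conclusion: No, this is NOT an identity.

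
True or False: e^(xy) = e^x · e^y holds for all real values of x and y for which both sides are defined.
Claim: e^(xy) = e^x · e^y.
Test a specific point where both sides are defined: x = 1, y = 4.
LHS = e^(xy) ≈ 54.5982
RHS = e^x · e^y ≈ 148.4132
Since 54.5982 ≠ 148.4132, the equation fails at this point, so it cannot hold for all real values of x and y for which both sides are defined.
e^x · e^y = e^(x+y), not e^(xy).

Conclusion: False.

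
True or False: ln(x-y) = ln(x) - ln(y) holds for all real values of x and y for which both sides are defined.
False.

Claim: ln(x-y) = ln(x) - ln(y).
Test a specific point where both sides are defined: x = 4, y = 3/2.
LHS = ln(x-y) ≈ 0.9163
RHS = ln(x) - ln(y) ≈ 0.9808
Since 0.9163 ≠ 0.9808, the equation fails at this point, so it cannot hold for all real values of x and y for which both sides are defined.
ln(x) - ln(y) = ln(x/y), not ln(x-y).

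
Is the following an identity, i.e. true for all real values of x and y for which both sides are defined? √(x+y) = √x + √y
Claim: √(x+y) = √x + √y.
Test a specific point where both sides are defined: x = 2, y = 3/2.
LHS = √(x+y) ≈ 1.8708
RHS = √x + √y ≈ 2.6390
Since 1.8708 ≠ 2.6390, the equation fails at this point, so it cannot hold for all real values of x and y for which both sides are defined.
Squaring the right side gives x + 2√(xy) + y, not x + y.

Conclusion: No, this is NOT an identity.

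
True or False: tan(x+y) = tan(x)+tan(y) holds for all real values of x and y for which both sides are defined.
Claim: tan(x+y) = tan(x)+tan(y).
Test a specific point where both sides are defined: x = π/6, y = π/6.
LHS = tan(x+y) ≈ 1.7321
RHS = tan(x)+tan(y) ≈ 1.1547
Since 1.7321 ≠ 1.1547, the equation fails at this point, so it cannot hold for all real values of x and y for which both sides are defined.
The correct formula is tan(x+y) = (tan(x) + tan(y))/(1 - tan(x)tan(y)).

Conclusion: False.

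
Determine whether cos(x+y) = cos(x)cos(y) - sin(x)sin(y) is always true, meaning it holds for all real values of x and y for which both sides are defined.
Claim: cos(x+y) = cos(x)cos(y) - sin(x)sin(y).
Reasoning: By Euler's formula e^(i(x+y)) = e^(ix)·e^(iy) = (cos x + i·sin x)(cos y + i·sin y). The real part of the left side is cos(x+y); the real part of the product is cos(x)cos(y) - sin(x)sin(y) (since i·i = -1).
So the two sides agree for all real values of x and y for which both sides are defined.

Conclusion: Yes, this is an identity.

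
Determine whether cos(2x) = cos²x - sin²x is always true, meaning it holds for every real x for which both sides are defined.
Yes, this is an identity.

Claim: cos(2x) = cos²x - sin²x.
Reasoning: Put y = x in the addition formula cos(x+y) = cos(x)cos(y) - sin(x)sin(y): cos(2x) = cos²x - sin²x.
So the two sides agree for every real x for which both sides are defined.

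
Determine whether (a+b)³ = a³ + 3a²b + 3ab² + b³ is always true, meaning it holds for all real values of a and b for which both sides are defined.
Yes, this is an identity.

Claim: (a+b)³ = a³ + 3a²b + 3ab² + b³.
Reasoning: (a+b)³ = (a+b)(a+b)² = (a+b)(a² + 2ab + b²) = a³ + 2a²b + ab² + a²b + 2ab² + b³ = a³ + 3a²b + 3ab² + b³.
So the two sides agree for all real values of a and b for which both sides are defined.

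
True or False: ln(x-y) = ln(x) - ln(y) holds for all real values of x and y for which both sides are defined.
False.

Claim: ln(x-y) = ln(x) - ln(y).
Test a specific point where both sides are defined: x = 5, y = 1.
LHS = ln(x-y) ≈ 1.3863
RHS = ln(x) - ln(y) ≈ 1.6094
Since 1.3863 ≠ 1.6094, the equation fails at this point, so it cannot hold for all real values of x and y for which both sides are defined.
ln(x) - ln(y) = ln(x/y), not ln(x-y).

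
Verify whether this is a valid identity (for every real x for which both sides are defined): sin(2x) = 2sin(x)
No, this is NOT an identity.

Claim: sin(2x) = 2sin(x).
Test a specific point where both sides are defined: x = -π/2.
LHS = sin(2x) ≈ 0.0000
RHS = 2sin(x) ≈ -2.0000
Since 0.0000 ≠ -2.0000, the equation fails at this point, so it cannot hold for every real x for which both sides are defined.
The correct double-angle formula is sin(2x) = 2sin(x)cos(x).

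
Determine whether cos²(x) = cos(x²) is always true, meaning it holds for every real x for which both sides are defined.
Claim: cos²(x) = cos(x²).
Test a specific point where both sides are defined: x = -π/3.
LHS = cos²(x) ≈ 0.2500
RHS = cos(x²) ≈ 0.4566
Since 0.2500 ≠ 0.4566, the equation fails at this point, so it cannot hold for every real x for which both sides are defined.
cos²(x) means (cos x)², squaring the output; cos(x²) squares the input. These are different functions.

Conclusion: No, this is NOT an identity.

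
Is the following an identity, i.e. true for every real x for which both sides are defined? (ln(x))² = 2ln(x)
No, this is NOT an identity.

Claim: (ln(x))² = 2ln(x).
Test a specific point where both sides are defined: x = 3/2.
LHS = (ln(x))² ≈ 0.1644
RHS = 2ln(x) ≈ 0.8109
Since 0.1644 ≠ 0.8109, the equation fails at this point, so it cannot hold for every real x for which both sides are defined.
2ln(x) equals ln(x²), which is not the same as (ln x)².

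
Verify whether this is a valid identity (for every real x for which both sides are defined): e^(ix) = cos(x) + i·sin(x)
Claim: e^(ix) = cos(x) + i·sin(x).
Reasoning: Euler's formula. Expand e^(ix) = Σ (ix)^k / k!. Since i² = -1, the even-k terms are Σ (-1)^m x^(2m)/(2m)! = cos(x) and the odd-k terms are i · Σ (-1)^m x^(2m+1)/(2m+1)! = i·sin(x).
So the two sides agree for every real x for which both sides are defined.

Conclusion: Yes, this is an identity.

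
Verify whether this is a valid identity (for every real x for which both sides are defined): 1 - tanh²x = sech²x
Yes, this is an identity.

Claim: 1 - tanh²x = sech²x.
Reasoning: Divide cosh²x - sinh²x = 1 through by cosh²x (never zero): 1 - tanh²x = 1/cosh²x = sech²x.
So the two sides agree for every real x for which both sides are defined.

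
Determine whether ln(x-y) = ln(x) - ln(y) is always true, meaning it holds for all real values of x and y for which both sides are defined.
No, this is NOT an identity.

Claim: ln(x-y) = ln(x) - ln(y).
Test a specific point where both sides are defined: x = 2, y = 3/2.
LHS = ln(x-y) ≈ -0.6931
RHS = ln(x) - ln(y) ≈ 0.2877
Since -0.6931 ≠ 0.2877, the equation fails at this point, so it cannot hold for all real values of x and y for which both sides are defined.
ln(x) - ln(y) = ln(x/y), not ln(x-y).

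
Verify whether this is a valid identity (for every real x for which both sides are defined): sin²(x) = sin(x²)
No, this is NOT an identity.

Claim: sin²(x) = sin(x²).
Test a specific point where both sides are defined: x = 3π/4.
LHS = sin²(x) ≈ 0.5000
RHS = sin(x²) ≈ -0.6680
Since 0.5000 ≠ -0.6680, the equation fails at this point, so it cannot hold for every real x for which both sides are defined.
sin²(x) means (sin x)², squaring the output; sin(x²) squares the input. These are different functions.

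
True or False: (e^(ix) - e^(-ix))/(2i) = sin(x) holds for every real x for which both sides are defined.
Claim: (e^(ix) - e^(-ix))/(2i) = sin(x).
Reasoning: By Euler's formula e^(ix) = cos(x) + i·sin(x) and e^(-ix) = cos(x) - i·sin(x). Subtracting cancels the cosine terms: e^(ix) - e^(-ix) = 2i·sin(x); divide by 2i.
So the two sides agree for every real x for which both sides are defined.

Conclusion: True.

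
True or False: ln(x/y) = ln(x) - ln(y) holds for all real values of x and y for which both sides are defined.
True.

Claim: ln(x/y) = ln(x) - ln(y).
Reasoning: Both sides are simultaneously defined only when x, y > 0. Write x = e^p, y = e^q. Then x/y = e^(p-q), so ln(x/y) = p - q = ln(x) - ln(y).
So the two sides agree for all real values of x and y for which both sides are defined.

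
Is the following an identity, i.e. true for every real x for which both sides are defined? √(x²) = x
No, this is NOT an identity.

Claim: √(x²) = x.
Test a specific point where both sides are defined: x = -3.
LHS = √(x²) ≈ 3.0000
RHS = x ≈ -3.0000
Since 3.0000 ≠ -3.0000, the equation fails at this point, so it cannot hold for every real x for which both sides are defined.
√(x²) = |x|, which differs from x whenever x < 0 (both sides are defined for every real x).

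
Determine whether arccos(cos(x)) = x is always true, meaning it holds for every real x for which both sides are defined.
No, this is NOT an identity.

Claim: arccos(cos(x)) = x.
Test a specific point where both sides are defined: x = -π/6.
LHS = arccos(cos(x)) ≈ 0.5236
RHS = x ≈ -0.5236
Since 0.5236 ≠ -0.5236, the equation fails at this point, so it cannot hold for every real x for which both sides are defined.
arccos only returns values in [0, π], so arccos(cos(x)) = x holds only for x in that interval, not for all real x.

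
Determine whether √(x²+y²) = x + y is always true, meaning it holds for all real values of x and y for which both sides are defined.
Claim: √(x²+y²) = x + y.
Test a specific point where both sides are defined: x = 1/2, y = 4.
LHS = √(x²+y²) ≈ 4.0311
RHS = x + y ≈ 4.5000
Since 4.0311 ≠ 4.5000, the equation fails at this point, so it cannot hold for all real values of x and y for which both sides are defined.
(x+y)² = x² + 2xy + y², not x² + y², so the square root does not split this way.

Conclusion: No, this is NOT an identity.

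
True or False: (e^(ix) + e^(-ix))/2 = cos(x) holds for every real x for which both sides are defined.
True.

Claim: (e^(ix) + e^(-ix))/2 = cos(x).
Reasoning: By Euler's formula e^(ix) = cos(x) + i·sin(x) and e^(-ix) = cos(x) - i·sin(x). Adding cancels the sine terms: e^(ix) + e^(-ix) = 2cos(x); divide by 2.
So the two sides agree for every real x for which both sides are defined.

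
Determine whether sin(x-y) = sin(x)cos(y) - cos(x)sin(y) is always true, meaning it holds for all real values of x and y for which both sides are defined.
Yes, this is an identity.

Claim: sin(x-y) = sin(x)cos(y) - cos(x)sin(y).
Reasoning: Replace y by -y in sin(x+y) = sin(x)cos(y) + cos(x)sin(y) and use cos(-y) = cos(y), sin(-y) = -sin(y): sin(x-y) = sin(x)cos(y) - cos(x)sin(y).
So the two sides agree for all real values of x and y for which both sides are defined.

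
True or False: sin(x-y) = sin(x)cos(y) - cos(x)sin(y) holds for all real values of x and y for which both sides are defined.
True.

Claim: sin(x-y) = sin(x)cos(y) - cos(x)sin(y).
Reasoning: Replace y by -y in sin(x+y) = sin(x)cos(y) + cos(x)sin(y) and use cos(-y) = cos(y), sin(-y) = -sin(y): sin(x-y) = sin(x)cos(y) - cos(x)sin(y).
So the two sides agree for all real values of x and y for which both sides are defined.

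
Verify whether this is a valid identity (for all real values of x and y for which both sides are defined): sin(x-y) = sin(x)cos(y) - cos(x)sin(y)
Claim: sin(x-y) = sin(x)cos(y) - cos(x)sin(y).
Reasoning: Replace y by -y in sin(x+y) = sin(x)cos(y) + cos(x)sin(y) and use cos(-y) = cos(y), sin(-y) = -sin(y): sin(x-y) = sin(x)cos(y) - cos(x)sin(y).
So the two sides agree for all real values of x and y for which both sides are defined.

Conclusion: Yes, this is an identity.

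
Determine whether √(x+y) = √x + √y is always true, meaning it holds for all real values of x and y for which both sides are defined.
Claim: √(x+y) = √x + √y.
Test a specific point where both sides are defined: x = 1/2, y = 1/2.
LHS = √(x+y) ≈ 1.0000
RHS = √x + √y ≈ 1.4142
Since 1.0000 ≠ 1.4142, the equation fails at this point, so it cannot hold for all real values of x and y for which both sides are defined.
Squaring the right side gives x + 2√(xy) + y, not x + y.

Conclusion: No, this is NOT an identity.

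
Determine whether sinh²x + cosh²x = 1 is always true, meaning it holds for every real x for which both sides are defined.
Claim: sinh²x + cosh²x = 1.
Test a specific point where both sides are defined: x = 3.
LHS = sinh²x + cosh²x ≈ 201.7156
RHS = 1 ≈ 1.0000
Since 201.7156 ≠ 1.0000, the equation fails at this point, so it cannot hold for every real x for which both sides are defined.
The correct hyperbolic identity is cosh²x - sinh²x = 1 (a difference); the sum sinh²x + cosh²x equals cosh(2x).

Conclusion: No, this is NOT an identity.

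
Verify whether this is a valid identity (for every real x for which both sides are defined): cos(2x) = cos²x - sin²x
Claim: cos(2x) = cos²x - sin²x.
Reasoning: Put y = x in the addition formula cos(x+y) = cos(x)cos(y) - sin(x)sin(y): cos(2x) = cos²x - sin²x.
So the two sides agree for every real x for which both sides are defined.

Conclusion: Yes, this is an identity.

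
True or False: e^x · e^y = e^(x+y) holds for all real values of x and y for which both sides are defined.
True.

Claim: e^x · e^y = e^(x+y).
Reasoning: This is the law of exponents for a common base: multiplying powers adds exponents. E.g. from the series, (Σ x^j/j!)(Σ y^k/k!) = Σ_m (Σ_{j+k=m} x^j y^k/(j!k!)) = Σ_m (x+y)^m/m! by the binomial theorem.
So the two sides agree for all real values of x and y for which both sides are defined.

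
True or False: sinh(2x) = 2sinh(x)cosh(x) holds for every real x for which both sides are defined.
True.

Claim: sinh(2x) = 2sinh(x)cosh(x).
Reasoning: 2sinh(x)cosh(x) = 2 · (e^x - e^-x)/2 · (e^x + e^-x)/2 = (e^(2x) - e^(-2x))/2 = sinh(2x).
So the two sides agree for every real x for which both sides are defined.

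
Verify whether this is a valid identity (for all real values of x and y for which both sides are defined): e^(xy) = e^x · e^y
Claim: e^(xy) = e^x · e^y.
Test a specific point where both sides are defined: x = 3/2, y = 2.
LHS = e^(xy) ≈ 20.0855
RHS = e^x · e^y ≈ 33.1155
Since 20.0855 ≠ 33.1155, the equation fails at this point, so it cannot hold for all real values of x and y for which both sides are defined.
e^x · e^y = e^(x+y), not e^(xy).

Conclusion: No, this is NOT an identity.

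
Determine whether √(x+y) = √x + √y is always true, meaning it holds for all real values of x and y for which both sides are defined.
No, this is NOT an identity.

Claim: √(x+y) = √x + √y.
Test a specific point where both sides are defined: x = 5, y = 1/2.
LHS = √(x+y) ≈ 2.3452
RHS = √x + √y ≈ 2.9432
Since 2.3452 ≠ 2.9432, the equation fails at this point, so it cannot hold for all real values of x and y for which both sides are defined.
Squaring the right side gives x + 2√(xy) + y, not x + y.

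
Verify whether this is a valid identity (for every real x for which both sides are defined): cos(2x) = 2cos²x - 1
Yes, this is an identity.

Claim: cos(2x) = 2cos²x - 1.
Reasoning: cos(2x) = cos²x - sin²x. Replace sin²x by 1 - cos²x: cos²x - (1 - cos²x) = 2cos²x - 1.
So the two sides agree for every real x for which both sides are defined.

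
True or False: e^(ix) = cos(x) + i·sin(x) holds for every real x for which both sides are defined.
Claim: e^(ix) = cos(x) + i·sin(x).
Reasoning: Euler's formula. Expand e^(ix) = Σ (ix)^k / k!. Since i² = -1, the even-k terms are Σ (-1)^m x^(2m)/(2m)! = cos(x) and the odd-k terms are i · Σ (-1)^m x^(2m+1)/(2m+1)! = i·sin(x).
So the two sides agree for every real x for which both sides are defined.

Conclusion: True.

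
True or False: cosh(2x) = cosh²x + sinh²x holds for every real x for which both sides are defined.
Claim: cosh(2x) = cosh²x + sinh²x.
Reasoning: cosh²x = (e^(2x) + 2 + e^(-2x))/4 and sinh²x = (e^(2x) - 2 + e^(-2x))/4. Adding gives (2e^(2x) + 2e^(-2x))/4 = (e^(2x) + e^(-2x))/2 = cosh(2x).
So the two sides agree for every real x for which both sides are defined.

Conclusion: True.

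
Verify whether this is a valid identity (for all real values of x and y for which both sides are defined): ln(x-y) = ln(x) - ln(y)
No, this is NOT an identity.

Claim: ln(x-y) = ln(x) - ln(y).
Test a specific point where both sides are defined: x = 3, y = 2.
LHS = ln(x-y) ≈ 0.0000
RHS = ln(x) - ln(y) ≈ 0.4055
Since 0.0000 ≠ 0.4055, the equation fails at this point, so it cannot hold for all real values of x and y for which both sides are defined.
ln(x) - ln(y) = ln(x/y), not ln(x-y).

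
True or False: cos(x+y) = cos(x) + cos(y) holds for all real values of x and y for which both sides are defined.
Claim: cos(x+y) = cos(x) + cos(y).
Test a specific point where both sides are defined: x = -π/2, y = 3π/4.
LHS = cos(x+y) ≈ 0.7071
RHS = cos(x) + cos(y) ≈ -0.7071
Since 0.7071 ≠ -0.7071, the equation fails at this point, so it cannot hold for all real values of x and y for which both sides are defined.
The correct expansion is cos(x+y) = cos(x)cos(y) - sin(x)sin(y); cosine is not additive.

Conclusion: False.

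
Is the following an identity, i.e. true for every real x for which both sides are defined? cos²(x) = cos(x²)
Claim: cos²(x) = cos(x²).
Test a specific point where both sides are defined: x = -π/4.
LHS = cos²(x) ≈ 0.5000
RHS = cos(x²) ≈ 0.8157
Since 0.5000 ≠ 0.8157, the equation fails at this point, so it cannot hold for every real x for which both sides are defined.
cos²(x) means (cos x)², squaring the output; cos(x²) squares the input. These are different functions.

Conclusion: No, this is NOT an identity.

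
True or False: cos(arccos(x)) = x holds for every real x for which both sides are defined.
Claim: cos(arccos(x)) = x.
Reasoning: For -1 ≤ x ≤ 1 (where arccos is defined), arccos(x) is by definition an angle whose cosine equals x. Taking the cosine of that angle returns x. (Note the other order, arccos(cos x) = x, is NOT an identity.)
So the two sides agree for every real x for which both sides are defined.

Conclusion: True.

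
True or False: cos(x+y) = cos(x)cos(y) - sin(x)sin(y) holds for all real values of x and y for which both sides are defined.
Claim: cos(x+y) = cos(x)cos(y) - sin(x)sin(y).
Reasoning: By Euler's formula e^(i(x+y)) = e^(ix)·e^(iy) = (cos x + i·sin x)(cos y + i·sin y). The real part of the left side is cos(x+y); the real part of the product is cos(x)cos(y) - sin(x)sin(y) (since i·i = -1).
So the two sides agree for all real values of x and y for which both sides are defined.

Conclusion: True.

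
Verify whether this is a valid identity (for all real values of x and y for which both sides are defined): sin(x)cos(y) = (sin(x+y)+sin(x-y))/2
Yes, this is an identity.

Claim: sin(x)cos(y) = (sin(x+y)+sin(x-y))/2.
Reasoning: sin(x+y) = sin(x)cos(y) + cos(x)sin(y) and sin(x-y) = sin(x)cos(y) - cos(x)sin(y). Adding, sin(x+y) + sin(x-y) = 2sin(x)cos(y); divide by 2.
So the two sides agree for all real values of x and y for which both sides are defined.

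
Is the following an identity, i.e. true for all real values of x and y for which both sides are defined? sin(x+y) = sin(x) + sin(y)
Claim: sin(x+y) = sin(x) + sin(y).
Test a specific point where both sides are defined: x = -π/6, y = -π/3.
LHS = sin(x+y) ≈ -1.0000
RHS = sin(x) + sin(y) ≈ -1.3660
Since -1.0000 ≠ -1.3660, the equation fails at this point, so it cannot hold for all real values of x and y for which both sides are defined.
The correct expansion is sin(x+y) = sin(x)cos(y) + cos(x)sin(y); sine is not additive.

Conclusion: No, this is NOT an identity.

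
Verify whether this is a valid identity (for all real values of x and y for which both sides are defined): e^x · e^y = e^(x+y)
Claim: e^x · e^y = e^(x+y).
Reasoning: This is the law of exponents for a common base: multiplying powers adds exponents. E.g. from the series, (Σ x^j/j!)(Σ y^k/k!) = Σ_m (Σ_{j+k=m} x^j y^k/(j!k!)) = Σ_m (x+y)^m/m! by the binomial theorem.
So the two sides agree for all real values of x and y for which both sides are defined.

Conclusion: Yes, this is an identity.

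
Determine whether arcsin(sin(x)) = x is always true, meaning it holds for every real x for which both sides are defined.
No, this is NOT an identity.

Claim: arcsin(sin(x)) = x.
Test a specific point where both sides are defined: x = 3π/4.
LHS = arcsin(sin(x)) ≈ 0.7854
RHS = x ≈ 2.3562
Since 0.7854 ≠ 2.3562, the equation fails at this point, so it cannot hold for every real x for which both sides are defined.
arcsin only returns values in [-π/2, π/2], so arcsin(sin(x)) = x holds only for x in that interval, not for all real x.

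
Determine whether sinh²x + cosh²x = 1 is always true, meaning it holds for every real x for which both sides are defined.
Claim: sinh²x + cosh²x = 1.
Test a specific point where both sides are defined: x = 3/2.
LHS = sinh²x + cosh²x ≈ 10.0677
RHS = 1 ≈ 1.0000
Since 10.0677 ≠ 1.0000, the equation fails at this point, so it cannot hold for every real x for which both sides are defined.
The correct hyperbolic identity is cosh²x - sinh²x = 1 (a difference); the sum sinh²x + cosh²x equals cosh(2x).

Conclusion: No, this is NOT an identity.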